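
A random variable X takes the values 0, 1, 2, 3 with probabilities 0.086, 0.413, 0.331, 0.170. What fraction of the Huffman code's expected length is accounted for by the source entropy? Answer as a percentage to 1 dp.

Entropy H = −Σ p log₂ p ≈ 1.7939 bits.
Huffman merges: 43/500+17/100→32/125; 32/125+331/1000→587/1000; 413/1000+587/1000→1. L = 1843/1000 ≈ 1.8430.
Efficiency = H/L = 1.7939/1.8430 = 97.3%.

97.3%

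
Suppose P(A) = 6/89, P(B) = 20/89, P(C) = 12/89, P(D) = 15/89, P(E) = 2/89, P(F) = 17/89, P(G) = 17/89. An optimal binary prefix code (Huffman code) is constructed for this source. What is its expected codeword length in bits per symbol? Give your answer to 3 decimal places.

2.674 bits/symbol

Repeatedly combine the two least-probable nodes; the expected code length is the sum of the merged weights.
merge 2/89 + 6/89 → 8/89
merge 8/89 + 12/89 → 20/89
merge 15/89 + 17/89 → 32/89
merge 17/89 + 20/89 → 37/89
merge 20/89 + 32/89 → 52/89
merge 37/89 + 52/89 → 1
L = 8/89 + 20/89 + 32/89 + 37/89 + 52/89 + 1 = 238/89 ≈ 2.674 bits/symbol.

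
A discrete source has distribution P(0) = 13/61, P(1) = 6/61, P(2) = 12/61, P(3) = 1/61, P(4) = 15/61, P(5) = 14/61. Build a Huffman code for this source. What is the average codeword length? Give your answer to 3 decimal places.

Repeatedly combine the two least-probable nodes; the expected code length is the sum of the merged weights.
merge 1/61 + 6/61 → 7/61
merge 7/61 + 12/61 → 19/61
merge 13/61 + 14/61 → 27/61
merge 15/61 + 19/61 → 34/61
merge 27/61 + 34/61 → 1
L = 7/61 + 19/61 + 27/61 + 34/61 + 1 = 148/61 ≈ 2.426 bits/symbol.

2.426 bits/symbol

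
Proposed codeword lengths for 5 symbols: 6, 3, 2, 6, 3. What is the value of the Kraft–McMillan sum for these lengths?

With common denominator 2^6 = 64: Σ 2^(−ℓᵢ) = 1/64 + 8/64 + 16/64 + 1/64 + 8/64 = 34/64 = 0.53125.

0.53125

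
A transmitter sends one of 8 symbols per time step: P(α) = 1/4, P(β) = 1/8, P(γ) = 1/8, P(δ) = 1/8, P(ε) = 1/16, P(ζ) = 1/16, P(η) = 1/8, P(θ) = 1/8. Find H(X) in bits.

Each probability is a power of 1/2, so log₂(1/p) is an integer.
H = Σ p·log₂(1/p) = 1/4·2 + 1/8·3 + 1/8·3 + 1/8·3 + 1/16·4 + 1/16·4 + 1/8·3 + 1/8·3 = 2.875 bits.

2.875 bits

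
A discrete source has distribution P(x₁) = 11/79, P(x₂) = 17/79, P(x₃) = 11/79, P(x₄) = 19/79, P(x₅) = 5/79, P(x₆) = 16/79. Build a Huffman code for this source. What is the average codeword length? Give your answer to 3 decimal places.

2.544 bits/symbol

Repeatedly combine the two least-probable nodes; the expected code length is the sum of the merged weights.
merge 5/79 + 11/79 → 16/79
merge 11/79 + 16/79 → 27/79
merge 16/79 + 17/79 → 33/79
merge 19/79 + 27/79 → 46/79
merge 33/79 + 46/79 → 1
L = 16/79 + 27/79 + 33/79 + 46/79 + 1 = 201/79 ≈ 2.544 bits/symbol.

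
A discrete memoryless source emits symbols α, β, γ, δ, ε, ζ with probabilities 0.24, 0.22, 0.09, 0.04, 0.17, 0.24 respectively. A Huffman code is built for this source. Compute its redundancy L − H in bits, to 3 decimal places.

0.028 bits

Entropy H = −Σ p log₂ p ≈ 2.4018 bits.
Huffman merges: 1/25+9/100→13/100; 13/100+17/100→3/10; 11/50+6/25→23/50; 6/25+3/10→27/50; 23/50+27/50→1. L = 243/100 ≈ 2.4300.
L − H = 2.4300 − 2.4018 = 0.028 bits.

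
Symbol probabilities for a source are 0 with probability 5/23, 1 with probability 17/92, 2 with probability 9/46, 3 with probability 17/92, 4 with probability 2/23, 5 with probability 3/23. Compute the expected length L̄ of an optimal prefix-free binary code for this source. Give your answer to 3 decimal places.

Repeatedly combine the two least-probable nodes; the expected code length is the sum of the merged weights.
merge 2/23 + 3/23 → 5/23
merge 17/92 + 17/92 → 17/46
merge 9/46 + 5/23 → 19/46
merge 5/23 + 17/46 → 27/46
merge 19/46 + 27/46 → 1
L = 5/23 + 17/46 + 19/46 + 27/46 + 1 = 119/46 ≈ 2.587 bits/symbol.

2.587 bits/symbol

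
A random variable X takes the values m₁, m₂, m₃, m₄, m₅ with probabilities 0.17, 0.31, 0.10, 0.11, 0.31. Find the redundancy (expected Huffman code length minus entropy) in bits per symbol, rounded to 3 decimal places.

0.045 bits

Entropy H = −Σ p log₂ p ≈ 2.1647 bits.
Huffman merges: 1/10+11/100→21/100; 17/100+21/100→19/50; 31/100+31/100→31/50; 19/50+31/50→1. L = 221/100 ≈ 2.2100.
L − H = 2.2100 − 2.1647 = 0.045 bits.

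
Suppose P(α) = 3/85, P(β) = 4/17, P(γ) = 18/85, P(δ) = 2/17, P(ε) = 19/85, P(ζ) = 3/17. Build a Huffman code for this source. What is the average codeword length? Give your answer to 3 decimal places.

2.482 bits/symbol

Repeatedly combine the two least-probable nodes; the expected code length is the sum of the merged weights.
merge 3/85 + 2/17 → 13/85
merge 13/85 + 3/17 → 28/85
merge 18/85 + 19/85 → 37/85
merge 4/17 + 28/85 → 48/85
merge 37/85 + 48/85 → 1
L = 13/85 + 28/85 + 37/85 + 48/85 + 1 = 211/85 ≈ 2.482 bits/symbol.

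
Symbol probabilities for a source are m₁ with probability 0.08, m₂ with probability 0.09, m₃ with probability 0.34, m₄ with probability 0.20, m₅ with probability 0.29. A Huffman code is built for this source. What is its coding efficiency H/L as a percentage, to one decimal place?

Entropy H = −Σ p log₂ p ≈ 2.1156 bits.
Huffman merges: 2/25+9/100→17/100; 17/100+1/5→37/100; 29/100+17/50→63/100; 37/100+63/100→1. L = 217/100 ≈ 2.1700.
Efficiency = H/L = 2.1156/2.1700 = 97.5%.

97.5%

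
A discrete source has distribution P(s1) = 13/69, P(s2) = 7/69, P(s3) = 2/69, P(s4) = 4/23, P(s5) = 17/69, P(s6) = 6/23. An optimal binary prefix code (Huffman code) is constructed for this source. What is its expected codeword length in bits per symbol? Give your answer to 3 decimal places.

Repeatedly combine the two least-probable nodes; the expected code length is the sum of the merged weights.
merge 2/69 + 7/69 → 3/23
merge 3/23 + 4/23 → 7/23
merge 13/69 + 17/69 → 10/23
merge 6/23 + 7/23 → 13/23
merge 10/23 + 13/23 → 1
L = 3/23 + 7/23 + 10/23 + 13/23 + 1 = 56/23 ≈ 2.435 bits/symbol.

2.435 bits/symbol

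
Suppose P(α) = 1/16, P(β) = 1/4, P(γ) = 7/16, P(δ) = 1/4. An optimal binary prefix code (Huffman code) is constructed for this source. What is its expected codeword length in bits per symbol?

Repeatedly combine the two least-probable nodes; the expected code length is the sum of the merged weights.
merge 1/16 + 1/4 → 5/16
merge 1/4 + 5/16 → 9/16
merge 7/16 + 9/16 → 1
L = 5/16 + 9/16 + 1 = 15/8 = 1.875 bits/symbol.

1.875 bits/symbol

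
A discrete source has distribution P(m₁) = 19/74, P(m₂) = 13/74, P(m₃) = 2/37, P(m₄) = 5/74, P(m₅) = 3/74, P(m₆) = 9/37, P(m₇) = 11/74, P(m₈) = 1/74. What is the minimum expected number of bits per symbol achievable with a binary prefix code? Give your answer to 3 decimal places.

2.662 bits/symbol

Repeatedly combine the two least-probable nodes; the expected code length is the sum of the merged weights.
merge 1/74 + 3/74 → 2/37
merge 2/37 + 2/37 → 4/37
merge 5/74 + 4/37 → 13/74
merge 11/74 + 13/74 → 12/37
merge 13/74 + 9/37 → 31/74
merge 19/74 + 12/37 → 43/74
merge 31/74 + 43/74 → 1
L = 2/37 + 4/37 + 13/74 + 12/37 + 31/74 + 43/74 + 1 = 197/74 ≈ 2.662 bits/symbol.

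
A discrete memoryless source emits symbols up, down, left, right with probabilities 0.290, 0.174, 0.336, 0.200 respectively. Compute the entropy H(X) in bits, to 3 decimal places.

H = −Σ pᵢ log₂ pᵢ.
−0.290·log₂(0.290) = 0.5179
−0.174·log₂(0.174) = 0.4390
−0.336·log₂(0.336) = 0.5287
−0.200·log₂(0.200) = 0.4644
Sum ≈ 1.9499 → 1.950 bits.

1.950 bits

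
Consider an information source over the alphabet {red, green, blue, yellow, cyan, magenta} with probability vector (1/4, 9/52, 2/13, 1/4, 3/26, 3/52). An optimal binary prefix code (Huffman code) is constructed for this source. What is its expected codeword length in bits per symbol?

Repeatedly combine the two least-probable nodes; the expected code length is the sum of the merged weights.
merge 3/52 + 3/26 → 9/52
merge 2/13 + 9/52 → 17/52
merge 9/52 + 1/4 → 11/26
merge 1/4 + 17/52 → 15/26
merge 11/26 + 15/26 → 1
L = 9/52 + 17/52 + 11/26 + 15/26 + 1 = 5/2 = 2.5 bits/symbol.

2.5 bits/symbol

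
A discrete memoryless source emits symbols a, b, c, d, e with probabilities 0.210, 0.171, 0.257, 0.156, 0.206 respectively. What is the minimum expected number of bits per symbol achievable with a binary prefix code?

Repeatedly combine the two least-probable nodes; the expected code length is the sum of the merged weights.
merge 39/250 + 171/1000 → 327/1000
merge 103/500 + 21/100 → 52/125
merge 257/1000 + 327/1000 → 73/125
merge 52/125 + 73/125 → 1
L = 327/1000 + 52/125 + 73/125 + 1 = 2327/1000 = 2.327 bits/symbol.

2.327 bits/symbol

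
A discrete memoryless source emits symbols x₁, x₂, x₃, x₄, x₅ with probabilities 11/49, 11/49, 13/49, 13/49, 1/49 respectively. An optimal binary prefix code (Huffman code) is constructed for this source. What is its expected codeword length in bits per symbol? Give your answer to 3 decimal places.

Repeatedly combine the two least-probable nodes; the expected code length is the sum of the merged weights.
merge 1/49 + 11/49 → 12/49
merge 11/49 + 12/49 → 23/49
merge 13/49 + 13/49 → 26/49
merge 23/49 + 26/49 → 1
L = 12/49 + 23/49 + 26/49 + 1 = 110/49 ≈ 2.245 bits/symbol.

2.245 bits/symbol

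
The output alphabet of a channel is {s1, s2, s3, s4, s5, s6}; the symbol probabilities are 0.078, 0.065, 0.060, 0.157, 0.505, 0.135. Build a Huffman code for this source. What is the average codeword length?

Repeatedly combine the two least-probable nodes; the expected code length is the sum of the merged weights.
merge 3/50 + 13/200 → 1/8
merge 39/500 + 1/8 → 203/1000
merge 27/200 + 157/1000 → 73/250
merge 203/1000 + 73/250 → 99/200
merge 99/200 + 101/200 → 1
L = 1/8 + 203/1000 + 73/250 + 99/200 + 1 = 423/200 = 2.115 bits/symbol.

2.115 bits/symbol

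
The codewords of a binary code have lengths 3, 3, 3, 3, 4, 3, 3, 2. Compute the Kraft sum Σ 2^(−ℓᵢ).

With common denominator 2^4 = 16: Σ 2^(−ℓᵢ) = 2/16 + 2/16 + 2/16 + 2/16 + 1/16 + 2/16 + 2/16 + 4/16 = 17/16 = 1.0625.

1.0625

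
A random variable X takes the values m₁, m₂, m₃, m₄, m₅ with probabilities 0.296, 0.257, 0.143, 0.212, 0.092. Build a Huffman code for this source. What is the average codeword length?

Repeatedly combine the two least-probable nodes; the expected code length is the sum of the merged weights.
merge 23/250 + 143/1000 → 47/200
merge 53/250 + 47/200 → 447/1000
merge 257/1000 + 37/125 → 553/1000
merge 447/1000 + 553/1000 → 1
L = 47/200 + 447/1000 + 553/1000 + 1 = 447/200 = 2.235 bits/symbol.

2.235 bits/symbol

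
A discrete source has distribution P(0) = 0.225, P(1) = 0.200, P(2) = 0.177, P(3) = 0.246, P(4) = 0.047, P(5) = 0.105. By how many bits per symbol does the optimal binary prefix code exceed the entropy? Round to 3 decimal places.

Entropy H = −Σ p log₂ p ≈ 2.4372 bits.
Huffman merges: 47/1000+21/200→19/125; 19/125+177/1000→329/1000; 1/5+9/40→17/40; 123/500+329/1000→23/40; 17/40+23/40→1. L = 2481/1000 ≈ 2.4810.
L − H = 2.4810 − 2.4372 = 0.044 bits.

0.044 bits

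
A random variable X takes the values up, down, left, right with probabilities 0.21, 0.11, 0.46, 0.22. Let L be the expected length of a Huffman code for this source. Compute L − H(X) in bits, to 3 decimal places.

Entropy H = −Σ p log₂ p ≈ 1.8190 bits.
Huffman merges: 11/100+21/100→8/25; 11/50+8/25→27/50; 23/50+27/50→1. L = 93/50 ≈ 1.8600.
L − H = 1.8600 − 1.8190 = 0.041 bits.

0.041 bits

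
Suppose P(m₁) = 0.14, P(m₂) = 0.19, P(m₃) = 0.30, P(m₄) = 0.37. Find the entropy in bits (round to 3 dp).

1.904 bits

H = −Σ pᵢ log₂ pᵢ.
−0.14·log₂(0.14) = 0.3971
−0.19·log₂(0.19) = 0.4552
−0.30·log₂(0.30) = 0.5211
−0.37·log₂(0.37) = 0.5307
Sum ≈ 1.9042 → 1.904 bits.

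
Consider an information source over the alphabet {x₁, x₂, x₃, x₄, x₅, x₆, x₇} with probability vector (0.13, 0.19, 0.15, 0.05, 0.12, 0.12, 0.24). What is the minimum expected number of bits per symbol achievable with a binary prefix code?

2.74 bits/symbol

Repeatedly combine the two least-probable nodes; the expected code length is the sum of the merged weights.
merge 1/20 + 3/25 → 17/100
merge 3/25 + 13/100 → 1/4
merge 3/20 + 17/100 → 8/25
merge 19/100 + 6/25 → 43/100
merge 1/4 + 8/25 → 57/100
merge 43/100 + 57/100 → 1
L = 17/100 + 1/4 + 8/25 + 43/100 + 57/100 + 1 = 137/50 = 2.74 bits/symbol.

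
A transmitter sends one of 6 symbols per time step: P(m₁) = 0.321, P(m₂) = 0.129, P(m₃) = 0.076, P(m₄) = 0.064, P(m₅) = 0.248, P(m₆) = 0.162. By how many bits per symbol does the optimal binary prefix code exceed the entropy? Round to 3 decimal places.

Entropy H = −Σ p log₂ p ≈ 2.3680 bits.
Huffman merges: 8/125+19/250→7/50; 129/1000+7/50→269/1000; 81/500+31/125→41/100; 269/1000+321/1000→59/100; 41/100+59/100→1. L = 2409/1000 ≈ 2.4090.
L − H = 2.4090 − 2.3680 = 0.041 bits.

0.041 bits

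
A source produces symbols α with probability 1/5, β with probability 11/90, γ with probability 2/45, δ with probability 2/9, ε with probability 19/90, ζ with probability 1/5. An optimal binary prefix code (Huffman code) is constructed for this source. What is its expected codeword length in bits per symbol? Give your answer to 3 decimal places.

2.533 bits/symbol

Repeatedly combine the two least-probable nodes; the expected code length is the sum of the merged weights.
merge 2/45 + 11/90 → 1/6
merge 1/6 + 1/5 → 11/30
merge 1/5 + 19/90 → 37/90
merge 2/9 + 11/30 → 53/90
merge 37/90 + 53/90 → 1
L = 1/6 + 11/30 + 37/90 + 53/90 + 1 = 38/15 ≈ 2.533 bits/symbol.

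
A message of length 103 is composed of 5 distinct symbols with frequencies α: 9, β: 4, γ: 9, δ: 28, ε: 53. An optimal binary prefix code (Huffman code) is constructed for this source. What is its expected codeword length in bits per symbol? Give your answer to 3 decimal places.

Probabilities are the counts divided by 103.
Repeatedly combine the two least-probable nodes; the expected code length is the sum of the merged weights.
merge 4/103 + 9/103 → 13/103
merge 9/103 + 13/103 → 22/103
merge 22/103 + 28/103 → 50/103
merge 50/103 + 53/103 → 1
L = 13/103 + 22/103 + 50/103 + 1 = 188/103 ≈ 1.825 bits/symbol.

1.825 bits/symbol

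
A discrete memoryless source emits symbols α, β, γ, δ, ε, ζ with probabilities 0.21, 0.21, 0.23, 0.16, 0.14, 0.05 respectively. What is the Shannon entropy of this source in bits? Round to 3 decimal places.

H = −Σ pᵢ log₂ pᵢ.
−0.21·log₂(0.21) = 0.4728
−0.21·log₂(0.21) = 0.4728
−0.23·log₂(0.23) = 0.4877
−0.16·log₂(0.16) = 0.4230
−0.14·log₂(0.14) = 0.3971
−0.05·log₂(0.05) = 0.2161
Sum ≈ 2.4695 → 2.470 bits.

2.470 bits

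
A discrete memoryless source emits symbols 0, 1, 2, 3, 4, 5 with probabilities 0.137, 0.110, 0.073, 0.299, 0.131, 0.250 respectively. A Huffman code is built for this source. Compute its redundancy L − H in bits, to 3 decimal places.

0.027 bits

Entropy H = −Σ p log₂ p ≈ 2.4237 bits.
Huffman merges: 73/1000+11/100→183/1000; 131/1000+137/1000→67/250; 183/1000+1/4→433/1000; 67/250+299/1000→567/1000; 433/1000+567/1000→1. L = 2451/1000 ≈ 2.4510.
L − H = 2.4510 − 2.4237 = 0.027 bits.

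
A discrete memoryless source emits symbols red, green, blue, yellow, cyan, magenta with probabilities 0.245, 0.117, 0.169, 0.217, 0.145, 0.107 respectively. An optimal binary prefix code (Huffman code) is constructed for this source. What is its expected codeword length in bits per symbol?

2.538 bits/symbol

Repeatedly combine the two least-probable nodes; the expected code length is the sum of the merged weights.
merge 107/1000 + 117/1000 → 28/125
merge 29/200 + 169/1000 → 157/500
merge 217/1000 + 28/125 → 441/1000
merge 49/200 + 157/500 → 559/1000
merge 441/1000 + 559/1000 → 1
L = 28/125 + 157/500 + 441/1000 + 559/1000 + 1 = 1269/500 = 2.538 bits/symbol.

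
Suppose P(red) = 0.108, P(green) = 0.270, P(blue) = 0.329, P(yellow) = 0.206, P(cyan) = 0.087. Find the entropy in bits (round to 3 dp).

H = −Σ pᵢ log₂ pᵢ.
−0.108·log₂(0.108) = 0.3468
−0.270·log₂(0.270) = 0.5100
−0.329·log₂(0.329) = 0.5277
−0.206·log₂(0.206) = 0.4695
−0.087·log₂(0.087) = 0.3065
Sum ≈ 2.1605 → 2.160 bits.

2.160 bits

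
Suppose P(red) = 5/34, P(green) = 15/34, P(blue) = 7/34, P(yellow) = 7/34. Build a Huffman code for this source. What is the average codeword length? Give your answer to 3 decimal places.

Repeatedly combine the two least-probable nodes; the expected code length is the sum of the merged weights.
merge 5/34 + 7/34 → 6/17
merge 7/34 + 6/17 → 19/34
merge 15/34 + 19/34 → 1
L = 6/17 + 19/34 + 1 = 65/34 ≈ 1.912 bits/symbol.

1.912 bits/symbol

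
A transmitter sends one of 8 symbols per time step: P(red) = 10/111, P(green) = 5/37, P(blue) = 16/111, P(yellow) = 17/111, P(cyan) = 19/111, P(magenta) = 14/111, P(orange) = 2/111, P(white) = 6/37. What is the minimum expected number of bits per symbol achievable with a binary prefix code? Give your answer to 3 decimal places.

Repeatedly combine the two least-probable nodes; the expected code length is the sum of the merged weights.
merge 2/111 + 10/111 → 4/37
merge 4/37 + 14/111 → 26/111
merge 5/37 + 16/111 → 31/111
merge 17/111 + 6/37 → 35/111
merge 19/111 + 26/111 → 15/37
merge 31/111 + 35/111 → 22/37
merge 15/37 + 22/37 → 1
L = 4/37 + 26/111 + 31/111 + 35/111 + 15/37 + 22/37 + 1 = 326/111 ≈ 2.937 bits/symbol.

2.937 bits/symbol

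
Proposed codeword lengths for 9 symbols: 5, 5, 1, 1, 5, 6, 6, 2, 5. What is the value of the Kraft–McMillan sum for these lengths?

1.40625

With common denominator 2^6 = 64: Σ 2^(−ℓᵢ) = 2/64 + 2/64 + 32/64 + 32/64 + 2/64 + 1/64 + 1/64 + 16/64 + 2/64 = 90/64 = 1.40625.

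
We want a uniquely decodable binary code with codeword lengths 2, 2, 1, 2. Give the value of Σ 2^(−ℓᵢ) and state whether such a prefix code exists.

1.25; no

With common denominator 2^2 = 4: Σ 2^(−ℓᵢ) = 1/4 + 1/4 + 2/4 + 1/4 = 5/4 = 1.25.
Kraft's inequality requires Σ ≤ 1; here Σ = 1.25 > 1, so no such prefix code exists.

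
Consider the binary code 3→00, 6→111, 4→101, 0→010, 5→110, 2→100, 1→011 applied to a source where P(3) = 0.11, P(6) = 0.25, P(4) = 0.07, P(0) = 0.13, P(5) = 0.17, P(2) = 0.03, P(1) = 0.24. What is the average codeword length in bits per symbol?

L̄ = Σ pᵢ·ℓᵢ = 0.11·2 + 0.25·3 + 0.07·3 + 0.13·3 + 0.17·3 + 0.03·3 + 0.24·3 = 2.89 bits/symbol.

2.89 bits/symbol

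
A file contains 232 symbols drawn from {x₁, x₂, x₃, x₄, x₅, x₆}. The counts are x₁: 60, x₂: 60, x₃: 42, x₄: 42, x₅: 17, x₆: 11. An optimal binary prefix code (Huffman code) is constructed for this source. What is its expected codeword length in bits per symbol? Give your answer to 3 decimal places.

Probabilities are the counts divided by 232.
Repeatedly combine the two least-probable nodes; the expected code length is the sum of the merged weights.
merge 11/232 + 17/232 → 7/58
merge 7/58 + 21/116 → 35/116
merge 21/116 + 15/58 → 51/116
merge 15/58 + 35/116 → 65/116
merge 51/116 + 65/116 → 1
L = 7/58 + 35/116 + 51/116 + 65/116 + 1 = 281/116 ≈ 2.422 bits/symbol.

2.422 bits/symbol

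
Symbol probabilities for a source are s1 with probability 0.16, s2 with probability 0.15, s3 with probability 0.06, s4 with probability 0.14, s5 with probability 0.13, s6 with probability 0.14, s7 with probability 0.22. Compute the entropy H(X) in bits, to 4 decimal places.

2.7345 bits

H = −Σ pᵢ log₂ pᵢ.
−0.16·log₂(0.16) = 0.4230
−0.15·log₂(0.15) = 0.4105
−0.06·log₂(0.06) = 0.2435
−0.14·log₂(0.14) = 0.3971
−0.13·log₂(0.13) = 0.3826
−0.14·log₂(0.14) = 0.3971
−0.22·log₂(0.22) = 0.4806
Sum ≈ 2.7345 → 2.7345 bits.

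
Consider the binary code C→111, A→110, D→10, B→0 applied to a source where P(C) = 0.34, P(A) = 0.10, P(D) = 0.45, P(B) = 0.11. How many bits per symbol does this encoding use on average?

L̄ = Σ pᵢ·ℓᵢ = 0.34·3 + 0.10·3 + 0.45·2 + 0.11·1 = 2.33 bits/symbol.

2.33 bits/symbol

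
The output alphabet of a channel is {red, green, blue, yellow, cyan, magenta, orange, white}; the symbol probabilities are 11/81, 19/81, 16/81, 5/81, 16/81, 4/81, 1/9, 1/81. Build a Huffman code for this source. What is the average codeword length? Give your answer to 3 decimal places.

Repeatedly combine the two least-probable nodes; the expected code length is the sum of the merged weights.
merge 1/81 + 4/81 → 5/81
merge 5/81 + 5/81 → 10/81
merge 1/9 + 10/81 → 19/81
merge 11/81 + 16/81 → 1/3
merge 16/81 + 19/81 → 35/81
merge 19/81 + 1/3 → 46/81
merge 35/81 + 46/81 → 1
L = 5/81 + 10/81 + 19/81 + 1/3 + 35/81 + 46/81 + 1 = 223/81 ≈ 2.753 bits/symbol.

2.753 bits/symbol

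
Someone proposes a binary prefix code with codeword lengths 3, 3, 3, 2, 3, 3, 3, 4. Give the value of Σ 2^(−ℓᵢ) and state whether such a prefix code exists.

With common denominator 2^4 = 16: Σ 2^(−ℓᵢ) = 2/16 + 2/16 + 2/16 + 4/16 + 2/16 + 2/16 + 2/16 + 1/16 = 17/16 = 1.0625.
Kraft's inequality requires Σ ≤ 1; here Σ = 1.0625 > 1, so no such prefix code exists.

1.0625; no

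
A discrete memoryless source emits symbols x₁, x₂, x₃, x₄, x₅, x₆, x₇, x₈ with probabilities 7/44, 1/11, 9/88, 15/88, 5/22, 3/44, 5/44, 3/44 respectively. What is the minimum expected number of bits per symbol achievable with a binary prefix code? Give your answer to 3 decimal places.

Repeatedly combine the two least-probable nodes; the expected code length is the sum of the merged weights.
merge 3/44 + 3/44 → 3/22
merge 1/11 + 9/88 → 17/88
merge 5/44 + 3/22 → 1/4
merge 7/44 + 15/88 → 29/88
merge 17/88 + 5/22 → 37/88
merge 1/4 + 29/88 → 51/88
merge 37/88 + 51/88 → 1
L = 3/22 + 17/88 + 1/4 + 29/88 + 37/88 + 51/88 + 1 = 32/11 ≈ 2.909 bits/symbol.

2.909 bits/symbol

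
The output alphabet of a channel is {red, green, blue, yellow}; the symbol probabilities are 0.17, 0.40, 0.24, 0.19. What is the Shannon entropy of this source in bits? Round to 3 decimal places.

H = −Σ pᵢ log₂ pᵢ.
−0.17·log₂(0.17) = 0.4346
−0.40·log₂(0.40) = 0.5288
−0.24·log₂(0.24) = 0.4941
−0.19·log₂(0.19) = 0.4552
Sum ≈ 1.9127 → 1.913 bits.

1.913 bits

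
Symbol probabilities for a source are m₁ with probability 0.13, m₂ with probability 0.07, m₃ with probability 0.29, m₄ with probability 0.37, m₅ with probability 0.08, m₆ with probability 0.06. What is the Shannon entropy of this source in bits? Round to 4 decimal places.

2.2349 bits

H = −Σ pᵢ log₂ pᵢ.
−0.13·log₂(0.13) = 0.3826
−0.07·log₂(0.07) = 0.2686
−0.29·log₂(0.29) = 0.5179
−0.37·log₂(0.37) = 0.5307
−0.08·log₂(0.08) = 0.2915
−0.06·log₂(0.06) = 0.2435
Sum ≈ 2.2349 → 2.2349 bits.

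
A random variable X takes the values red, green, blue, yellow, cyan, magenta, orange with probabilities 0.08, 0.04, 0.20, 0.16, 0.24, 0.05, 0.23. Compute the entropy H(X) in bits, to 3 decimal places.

2.563 bits

H = −Σ pᵢ log₂ pᵢ.
−0.08·log₂(0.08) = 0.2915
−0.04·log₂(0.04) = 0.1858
−0.20·log₂(0.20) = 0.4644
−0.16·log₂(0.16) = 0.4230
−0.24·log₂(0.24) = 0.4941
−0.05·log₂(0.05) = 0.2161
−0.23·log₂(0.23) = 0.4877
Sum ≈ 2.5626 → 2.563 bits.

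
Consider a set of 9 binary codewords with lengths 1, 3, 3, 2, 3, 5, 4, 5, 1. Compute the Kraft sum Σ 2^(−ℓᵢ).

With common denominator 2^5 = 32: Σ 2^(−ℓᵢ) = 16/32 + 4/32 + 4/32 + 8/32 + 4/32 + 1/32 + 2/32 + 1/32 + 16/32 = 56/32 = 1.75.

1.75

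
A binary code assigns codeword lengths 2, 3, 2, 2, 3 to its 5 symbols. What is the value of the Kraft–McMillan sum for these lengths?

With common denominator 2^3 = 8: Σ 2^(−ℓᵢ) = 2/8 + 1/8 + 2/8 + 2/8 + 1/8 = 8/8 = 1.

1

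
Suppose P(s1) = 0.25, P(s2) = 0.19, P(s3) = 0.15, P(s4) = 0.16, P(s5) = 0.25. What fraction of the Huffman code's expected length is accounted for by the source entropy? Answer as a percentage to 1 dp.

99.1%

Entropy H = −Σ p log₂ p ≈ 2.2888 bits.
Huffman merges: 3/20+4/25→31/100; 19/100+1/4→11/25; 1/4+31/100→14/25; 11/25+14/25→1. L = 231/100 ≈ 2.3100.
Efficiency = H/L = 2.2888/2.3100 = 99.1%.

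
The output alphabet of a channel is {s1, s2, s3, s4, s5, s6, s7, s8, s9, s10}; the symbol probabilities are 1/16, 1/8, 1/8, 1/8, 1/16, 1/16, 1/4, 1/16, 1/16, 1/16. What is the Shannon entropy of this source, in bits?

3.125 bits

Each probability is a power of 1/2, so log₂(1/p) is an integer.
H = Σ p·log₂(1/p) = 1/16·4 + 1/8·3 + 1/8·3 + 1/8·3 + 1/16·4 + 1/16·4 + 1/4·2 + 1/16·4 + 1/16·4 + 1/16·4 = 3.125 bits.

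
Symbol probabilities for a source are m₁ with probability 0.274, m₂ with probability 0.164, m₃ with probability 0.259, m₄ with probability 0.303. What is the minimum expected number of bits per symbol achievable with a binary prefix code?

2 bits/symbol

Repeatedly combine the two least-probable nodes; the expected code length is the sum of the merged weights.
merge 41/250 + 259/1000 → 423/1000
merge 137/500 + 303/1000 → 577/1000
merge 423/1000 + 577/1000 → 1
L = 423/1000 + 577/1000 + 1 = 2 bits/symbol.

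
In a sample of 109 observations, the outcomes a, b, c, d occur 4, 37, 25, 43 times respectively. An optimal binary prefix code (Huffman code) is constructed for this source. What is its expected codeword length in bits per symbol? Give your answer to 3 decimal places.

1.872 bits/symbol

Probabilities are the counts divided by 109.
Repeatedly combine the two least-probable nodes; the expected code length is the sum of the merged weights.
merge 4/109 + 25/109 → 29/109
merge 29/109 + 37/109 → 66/109
merge 43/109 + 66/109 → 1
L = 29/109 + 66/109 + 1 = 204/109 ≈ 1.872 bits/symbol.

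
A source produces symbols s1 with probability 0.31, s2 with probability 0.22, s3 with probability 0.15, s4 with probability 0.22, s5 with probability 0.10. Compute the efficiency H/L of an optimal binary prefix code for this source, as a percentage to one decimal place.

Entropy H = −Σ p log₂ p ≈ 2.2277 bits.
Huffman merges: 1/10+3/20→1/4; 11/50+11/50→11/25; 1/4+31/100→14/25; 11/25+14/25→1. L = 9/4 ≈ 2.2500.
Efficiency = H/L = 2.2277/2.2500 = 99.0%.

99.0%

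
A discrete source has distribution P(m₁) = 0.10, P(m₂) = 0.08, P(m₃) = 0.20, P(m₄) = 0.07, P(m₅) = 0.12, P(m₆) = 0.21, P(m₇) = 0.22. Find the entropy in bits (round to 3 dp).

2.677 bits

H = −Σ pᵢ log₂ pᵢ.
−0.10·log₂(0.10) = 0.3322
−0.08·log₂(0.08) = 0.2915
−0.20·log₂(0.20) = 0.4644
−0.07·log₂(0.07) = 0.2686
−0.12·log₂(0.12) = 0.3671
−0.21·log₂(0.21) = 0.4728
−0.22·log₂(0.22) = 0.4806
Sum ≈ 2.6771 → 2.677 bits.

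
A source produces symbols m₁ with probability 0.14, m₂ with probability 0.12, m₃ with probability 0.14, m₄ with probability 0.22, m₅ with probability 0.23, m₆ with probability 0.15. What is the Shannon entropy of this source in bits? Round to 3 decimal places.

H = −Σ pᵢ log₂ pᵢ.
−0.14·log₂(0.14) = 0.3971
−0.12·log₂(0.12) = 0.3671
−0.14·log₂(0.14) = 0.3971
−0.22·log₂(0.22) = 0.4806
−0.23·log₂(0.23) = 0.4877
−0.15·log₂(0.15) = 0.4105
Sum ≈ 2.5401 → 2.540 bits.

2.540 bits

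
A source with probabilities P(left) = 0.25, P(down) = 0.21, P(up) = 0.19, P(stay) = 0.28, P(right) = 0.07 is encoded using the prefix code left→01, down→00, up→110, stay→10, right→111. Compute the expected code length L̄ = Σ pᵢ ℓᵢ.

L̄ = Σ pᵢ·ℓᵢ = 0.25·2 + 0.21·2 + 0.19·3 + 0.28·2 + 0.07·3 = 2.26 bits/symbol.

2.26 bits/symbol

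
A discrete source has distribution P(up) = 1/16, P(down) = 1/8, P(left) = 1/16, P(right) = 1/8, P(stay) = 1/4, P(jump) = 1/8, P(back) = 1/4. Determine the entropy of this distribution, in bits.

Each probability is a power of 1/2, so log₂(1/p) is an integer.
H = Σ p·log₂(1/p) = 1/16·4 + 1/8·3 + 1/16·4 + 1/8·3 + 1/4·2 + 1/8·3 + 1/4·2 = 2.625 bits.

2.625 bits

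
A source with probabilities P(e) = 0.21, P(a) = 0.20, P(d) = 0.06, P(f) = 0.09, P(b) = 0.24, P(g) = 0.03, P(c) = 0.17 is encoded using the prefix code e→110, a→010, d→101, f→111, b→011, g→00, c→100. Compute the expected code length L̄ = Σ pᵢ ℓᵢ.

L̄ = Σ pᵢ·ℓᵢ = 0.21·3 + 0.20·3 + 0.06·3 + 0.09·3 + 0.24·3 + 0.03·2 + 0.17·3 = 2.97 bits/symbol.

2.97 bits/symbol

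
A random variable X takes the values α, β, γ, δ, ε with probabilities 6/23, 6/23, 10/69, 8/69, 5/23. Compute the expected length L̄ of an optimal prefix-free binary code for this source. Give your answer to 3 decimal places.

2.261 bits/symbol

Repeatedly combine the two least-probable nodes; the expected code length is the sum of the merged weights.
merge 8/69 + 10/69 → 6/23
merge 5/23 + 6/23 → 11/23
merge 6/23 + 6/23 → 12/23
merge 11/23 + 12/23 → 1
L = 6/23 + 11/23 + 12/23 + 1 = 52/23 ≈ 2.261 bits/symbol.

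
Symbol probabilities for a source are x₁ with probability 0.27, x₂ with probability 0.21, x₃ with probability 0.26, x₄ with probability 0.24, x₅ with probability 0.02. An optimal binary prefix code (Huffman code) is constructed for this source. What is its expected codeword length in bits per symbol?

Repeatedly combine the two least-probable nodes; the expected code length is the sum of the merged weights.
merge 1/50 + 21/100 → 23/100
merge 23/100 + 6/25 → 47/100
merge 13/50 + 27/100 → 53/100
merge 47/100 + 53/100 → 1
L = 23/100 + 47/100 + 53/100 + 1 = 223/100 = 2.23 bits/symbol.

2.23 bits/symbol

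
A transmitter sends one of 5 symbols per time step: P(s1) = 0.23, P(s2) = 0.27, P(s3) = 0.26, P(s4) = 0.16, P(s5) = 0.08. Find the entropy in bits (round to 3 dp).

2.218 bits

H = −Σ pᵢ log₂ pᵢ.
−0.23·log₂(0.23) = 0.4877
−0.27·log₂(0.27) = 0.5100
−0.26·log₂(0.26) = 0.5053
−0.16·log₂(0.16) = 0.4230
−0.08·log₂(0.08) = 0.2915
Sum ≈ 2.2175 → 2.218 bits.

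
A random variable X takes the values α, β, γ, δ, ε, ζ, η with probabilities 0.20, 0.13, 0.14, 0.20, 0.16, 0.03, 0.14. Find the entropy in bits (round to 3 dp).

2.680 bits

H = −Σ pᵢ log₂ pᵢ.
−0.20·log₂(0.20) = 0.4644
−0.13·log₂(0.13) = 0.3826
−0.14·log₂(0.14) = 0.3971
−0.20·log₂(0.20) = 0.4644
−0.16·log₂(0.16) = 0.4230
−0.03·log₂(0.03) = 0.1518
−0.14·log₂(0.14) = 0.3971
Sum ≈ 2.6804 → 2.680 bits.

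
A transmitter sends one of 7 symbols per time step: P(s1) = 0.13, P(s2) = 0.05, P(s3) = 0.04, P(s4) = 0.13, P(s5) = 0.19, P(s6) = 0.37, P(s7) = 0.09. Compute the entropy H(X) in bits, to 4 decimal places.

2.4657 bits

H = −Σ pᵢ log₂ pᵢ.
−0.13·log₂(0.13) = 0.3826
−0.05·log₂(0.05) = 0.2161
−0.04·log₂(0.04) = 0.1858
−0.13·log₂(0.13) = 0.3826
−0.19·log₂(0.19) = 0.4552
−0.37·log₂(0.37) = 0.5307
−0.09·log₂(0.09) = 0.3127
Sum ≈ 2.4657 → 2.4657 bits.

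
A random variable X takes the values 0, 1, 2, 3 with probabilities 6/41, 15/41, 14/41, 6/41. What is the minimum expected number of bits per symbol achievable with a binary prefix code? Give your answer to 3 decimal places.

Repeatedly combine the two least-probable nodes; the expected code length is the sum of the merged weights.
merge 6/41 + 6/41 → 12/41
merge 12/41 + 14/41 → 26/41
merge 15/41 + 26/41 → 1
L = 12/41 + 26/41 + 1 = 79/41 ≈ 1.927 bits/symbol.

1.927 bits/symbol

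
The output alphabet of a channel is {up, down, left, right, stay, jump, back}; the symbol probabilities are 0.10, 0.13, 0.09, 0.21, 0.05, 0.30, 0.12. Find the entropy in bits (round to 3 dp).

H = −Σ pᵢ log₂ pᵢ.
−0.10·log₂(0.10) = 0.3322
−0.13·log₂(0.13) = 0.3826
−0.09·log₂(0.09) = 0.3127
−0.21·log₂(0.21) = 0.4728
−0.05·log₂(0.05) = 0.2161
−0.30·log₂(0.30) = 0.5211
−0.12·log₂(0.12) = 0.3671
Sum ≈ 2.6046 → 2.605 bits.

2.605 bits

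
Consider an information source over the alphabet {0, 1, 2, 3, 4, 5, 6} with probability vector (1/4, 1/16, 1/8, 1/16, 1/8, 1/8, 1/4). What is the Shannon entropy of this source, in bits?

Each probability is a power of 1/2, so log₂(1/p) is an integer.
H = Σ p·log₂(1/p) = 1/4·2 + 1/16·4 + 1/8·3 + 1/16·4 + 1/8·3 + 1/8·3 + 1/4·2 = 2.625 bits.

2.625 bits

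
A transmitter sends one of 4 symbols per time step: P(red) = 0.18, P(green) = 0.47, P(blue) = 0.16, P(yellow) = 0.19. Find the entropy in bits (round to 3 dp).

1.836 bits

H = −Σ pᵢ log₂ pᵢ.
−0.18·log₂(0.18) = 0.4453
−0.47·log₂(0.47) = 0.5120
−0.16·log₂(0.16) = 0.4230
−0.19·log₂(0.19) = 0.4552
Sum ≈ 1.8355 → 1.836 bits.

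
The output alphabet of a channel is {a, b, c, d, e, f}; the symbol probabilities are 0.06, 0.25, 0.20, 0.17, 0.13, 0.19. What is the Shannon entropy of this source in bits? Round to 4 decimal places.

H = −Σ pᵢ log₂ pᵢ.
−0.06·log₂(0.06) = 0.2435
−0.25·log₂(0.25) = 0.5000
−0.20·log₂(0.20) = 0.4644
−0.17·log₂(0.17) = 0.4346
−0.13·log₂(0.13) = 0.3826
−0.19·log₂(0.19) = 0.4552
Sum ≈ 2.4804 → 2.4804 bits.

2.4804 bits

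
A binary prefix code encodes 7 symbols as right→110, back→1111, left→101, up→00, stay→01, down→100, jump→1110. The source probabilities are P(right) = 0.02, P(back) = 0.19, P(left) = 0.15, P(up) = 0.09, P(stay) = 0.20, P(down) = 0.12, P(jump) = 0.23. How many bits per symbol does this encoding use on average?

3.13 bits/symbol

L̄ = Σ pᵢ·ℓᵢ = 0.02·3 + 0.19·4 + 0.15·3 + 0.09·2 + 0.20·2 + 0.12·3 + 0.23·4 = 3.13 bits/symbol.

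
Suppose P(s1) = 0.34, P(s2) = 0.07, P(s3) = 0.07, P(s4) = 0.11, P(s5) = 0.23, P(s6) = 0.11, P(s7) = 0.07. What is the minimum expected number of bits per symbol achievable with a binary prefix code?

2.57 bits/symbol

Repeatedly combine the two least-probable nodes; the expected code length is the sum of the merged weights.
merge 7/100 + 7/100 → 7/50
merge 7/100 + 11/100 → 9/50
merge 11/100 + 7/50 → 1/4
merge 9/50 + 23/100 → 41/100
merge 1/4 + 17/50 → 59/100
merge 41/100 + 59/100 → 1
L = 7/50 + 9/50 + 1/4 + 41/100 + 59/100 + 1 = 257/100 = 2.57 bits/symbol.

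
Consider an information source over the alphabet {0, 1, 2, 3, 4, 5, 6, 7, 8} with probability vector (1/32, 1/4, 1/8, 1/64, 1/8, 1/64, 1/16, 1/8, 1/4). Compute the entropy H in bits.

2.71875 bits

Each probability is a power of 1/2, so log₂(1/p) is an integer.
H = Σ p·log₂(1/p) = 1/32·5 + 1/4·2 + 1/8·3 + 1/64·6 + 1/8·3 + 1/64·6 + 1/16·4 + 1/8·3 + 1/4·2 = 2.71875 bits.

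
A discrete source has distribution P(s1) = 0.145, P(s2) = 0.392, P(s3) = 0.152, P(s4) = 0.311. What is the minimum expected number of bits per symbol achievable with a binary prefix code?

Repeatedly combine the two least-probable nodes; the expected code length is the sum of the merged weights.
merge 29/200 + 19/125 → 297/1000
merge 297/1000 + 311/1000 → 76/125
merge 49/125 + 76/125 → 1
L = 297/1000 + 76/125 + 1 = 381/200 = 1.905 bits/symbol.

1.905 bits/symbol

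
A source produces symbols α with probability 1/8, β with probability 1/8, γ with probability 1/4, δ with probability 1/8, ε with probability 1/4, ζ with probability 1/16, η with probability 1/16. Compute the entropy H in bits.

2.625 bits

Each probability is a power of 1/2, so log₂(1/p) is an integer.
H = Σ p·log₂(1/p) = 1/8·3 + 1/8·3 + 1/4·2 + 1/8·3 + 1/4·2 + 1/16·4 + 1/16·4 = 2.625 bits.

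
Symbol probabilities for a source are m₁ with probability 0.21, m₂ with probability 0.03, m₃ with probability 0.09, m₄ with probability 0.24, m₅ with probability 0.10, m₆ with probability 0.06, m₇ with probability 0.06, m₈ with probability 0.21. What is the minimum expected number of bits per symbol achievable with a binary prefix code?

2.77 bits/symbol

Repeatedly combine the two least-probable nodes; the expected code length is the sum of the merged weights.
merge 3/100 + 3/50 → 9/100
merge 3/50 + 9/100 → 3/20
merge 9/100 + 1/10 → 19/100
merge 3/20 + 19/100 → 17/50
merge 21/100 + 21/100 → 21/50
merge 6/25 + 17/50 → 29/50
merge 21/50 + 29/50 → 1
L = 9/100 + 3/20 + 19/100 + 17/50 + 21/50 + 29/50 + 1 = 277/100 = 2.77 bits/symbol.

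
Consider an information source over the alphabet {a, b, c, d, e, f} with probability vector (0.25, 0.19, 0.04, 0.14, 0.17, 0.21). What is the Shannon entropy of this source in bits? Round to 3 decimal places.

2.446 bits

H = −Σ pᵢ log₂ pᵢ.
−0.25·log₂(0.25) = 0.5000
−0.19·log₂(0.19) = 0.4552
−0.04·log₂(0.04) = 0.1858
−0.14·log₂(0.14) = 0.3971
−0.17·log₂(0.17) = 0.4346
−0.21·log₂(0.21) = 0.4728
Sum ≈ 2.4455 → 2.446 bits.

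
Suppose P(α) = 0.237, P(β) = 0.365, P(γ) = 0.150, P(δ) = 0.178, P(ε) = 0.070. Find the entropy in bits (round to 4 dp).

2.1453 bits

H = −Σ pᵢ log₂ pᵢ.
−0.237·log₂(0.237) = 0.4923
−0.365·log₂(0.365) = 0.5307
−0.150·log₂(0.150) = 0.4105
−0.178·log₂(0.178) = 0.4432
−0.070·log₂(0.070) = 0.2686
Sum ≈ 2.1453 → 2.1453 bits.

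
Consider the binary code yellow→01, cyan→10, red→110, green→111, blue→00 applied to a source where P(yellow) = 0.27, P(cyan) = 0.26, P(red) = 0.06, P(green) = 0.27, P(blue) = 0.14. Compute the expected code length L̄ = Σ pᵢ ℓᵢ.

L̄ = Σ pᵢ·ℓᵢ = 0.27·2 + 0.26·2 + 0.06·3 + 0.27·3 + 0.14·2 = 2.33 bits/symbol.

2.33 bits/symbol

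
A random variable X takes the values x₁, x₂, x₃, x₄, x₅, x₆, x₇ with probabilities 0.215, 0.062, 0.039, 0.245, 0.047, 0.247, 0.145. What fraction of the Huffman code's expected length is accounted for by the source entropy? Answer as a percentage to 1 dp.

Entropy H = −Σ p log₂ p ≈ 2.5148 bits.
Huffman merges: 39/1000+47/1000→43/500; 31/500+43/500→37/250; 29/200+37/250→293/1000; 43/200+49/200→23/50; 247/1000+293/1000→27/50; 23/50+27/50→1. L = 2527/1000 ≈ 2.5270.
Efficiency = H/L = 2.5148/2.5270 = 99.5%.

99.5%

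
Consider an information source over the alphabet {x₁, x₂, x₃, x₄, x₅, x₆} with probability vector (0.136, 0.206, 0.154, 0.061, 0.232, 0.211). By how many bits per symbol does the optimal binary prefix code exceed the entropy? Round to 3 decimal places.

Entropy H = −Σ p log₂ p ≈ 2.4854 bits.
Huffman merges: 61/1000+17/125→197/1000; 77/500+197/1000→351/1000; 103/500+211/1000→417/1000; 29/125+351/1000→583/1000; 417/1000+583/1000→1. L = 637/250 ≈ 2.5480.
L − H = 2.5480 − 2.4854 = 0.063 bits.

0.063 bits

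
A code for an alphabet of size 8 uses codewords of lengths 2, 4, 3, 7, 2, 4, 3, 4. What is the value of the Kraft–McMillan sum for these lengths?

0.9453125

With common denominator 2^7 = 128: Σ 2^(−ℓᵢ) = 32/128 + 8/128 + 16/128 + 1/128 + 32/128 + 8/128 + 16/128 + 8/128 = 121/128 = 0.9453125.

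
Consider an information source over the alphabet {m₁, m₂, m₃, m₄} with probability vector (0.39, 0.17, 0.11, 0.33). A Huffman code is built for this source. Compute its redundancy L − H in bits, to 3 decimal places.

Entropy H = −Σ p log₂ p ≈ 1.8425 bits.
Huffman merges: 11/100+17/100→7/25; 7/25+33/100→61/100; 39/100+61/100→1. L = 189/100 ≈ 1.8900.
L − H = 1.8900 − 1.8425 = 0.048 bits.

0.048 bits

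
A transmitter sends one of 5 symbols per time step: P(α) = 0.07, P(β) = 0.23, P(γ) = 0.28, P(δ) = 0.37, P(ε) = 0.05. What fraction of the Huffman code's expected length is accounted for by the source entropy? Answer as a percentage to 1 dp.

96.1%

Entropy H = −Σ p log₂ p ≈ 2.0173 bits.
Huffman merges: 1/20+7/100→3/25; 3/25+23/100→7/20; 7/25+7/20→63/100; 37/100+63/100→1. L = 21/10 ≈ 2.1000.
Efficiency = H/L = 2.0173/2.1000 = 96.1%.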